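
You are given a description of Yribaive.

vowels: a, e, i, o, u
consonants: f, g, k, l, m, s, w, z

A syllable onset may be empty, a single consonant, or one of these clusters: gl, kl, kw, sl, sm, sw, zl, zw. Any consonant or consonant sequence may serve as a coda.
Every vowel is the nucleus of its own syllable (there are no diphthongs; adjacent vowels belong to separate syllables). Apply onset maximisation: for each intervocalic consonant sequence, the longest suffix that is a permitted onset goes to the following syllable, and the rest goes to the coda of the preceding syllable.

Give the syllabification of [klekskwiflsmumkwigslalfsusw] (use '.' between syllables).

kleks.kwifl.smum.kwig.slalf.susw

Nuclei (vowels): e, i, u, i, a, u → 6 syllables.
V1 /e/ – V2 /i/: /kskw/; trying suffixes from longest down, /kw/ is the first permitted one, so coda /ks/ | onset /kw/.
V2 /i/ – V3 /u/: /flsm/; trying suffixes from longest down, /sm/ is the first permitted one, so coda /fl/ | onset /sm/.
V3 /u/ – V4 /i/: /mkw/ — longest licit onset from the right is /kw/, leaving /m/ as coda.
V4 /i/ – V5 /a/: cluster /gsl/ — the longest permitted-onset suffix is /sl/; onset = /sl/, preceding coda = /g/.
V5 /a/ – V6 /u/: /lfs/; trying suffixes from longest down, /s/ is the first permitted one, so coda /lf/ | onset /s/.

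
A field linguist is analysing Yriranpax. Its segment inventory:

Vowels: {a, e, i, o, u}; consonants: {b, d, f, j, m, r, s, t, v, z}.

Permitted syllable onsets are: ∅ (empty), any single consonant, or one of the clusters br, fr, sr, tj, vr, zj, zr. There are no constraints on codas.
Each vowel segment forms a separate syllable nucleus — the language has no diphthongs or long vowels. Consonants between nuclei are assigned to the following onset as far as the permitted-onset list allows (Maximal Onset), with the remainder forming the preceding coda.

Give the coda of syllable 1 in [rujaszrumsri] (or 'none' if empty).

none

Vowels present: u, a, u, i; each is a nucleus, giving 4 syllables.
V1 /u/ – V2 /a/: just /j/ — single C goes to the following onset.
V2 /a/ – V3 /u/: /szr/ splits as /s/ + /zr/ (/zr/ is the longest suffix that is a licit onset).
V3 /u/ – V4 /i/: /msr/ — longest licit onset from the right is /sr/, leaving /m/ as coda.
Putting it together: ru.jas.zrum.sri.
Syllable 1 is /ru/: onset /r/, nucleus /u/, coda ∅.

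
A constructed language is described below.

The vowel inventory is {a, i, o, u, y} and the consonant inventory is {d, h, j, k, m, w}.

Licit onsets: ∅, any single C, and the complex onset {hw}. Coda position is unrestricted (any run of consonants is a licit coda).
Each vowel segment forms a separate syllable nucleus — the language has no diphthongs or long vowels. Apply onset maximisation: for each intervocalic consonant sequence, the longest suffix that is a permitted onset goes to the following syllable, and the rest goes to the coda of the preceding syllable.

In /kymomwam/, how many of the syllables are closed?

2

The vowels are y, o, a — 3 nuclei, so 3 syllables.
Between /y/ (V1) and /o/ (V2): just /m/ — single C goes to the following onset.
Between /o/ (V2) and /a/ (V3): /mw/; trying suffixes from longest down, /w/ is the first permitted one, so coda /m/ | onset /w/.
Result: ky.mom.wam.
Classifying each syllable: /ky/ (open), /mom/ (closed), /wam/ (closed).
Closed syllables: 2.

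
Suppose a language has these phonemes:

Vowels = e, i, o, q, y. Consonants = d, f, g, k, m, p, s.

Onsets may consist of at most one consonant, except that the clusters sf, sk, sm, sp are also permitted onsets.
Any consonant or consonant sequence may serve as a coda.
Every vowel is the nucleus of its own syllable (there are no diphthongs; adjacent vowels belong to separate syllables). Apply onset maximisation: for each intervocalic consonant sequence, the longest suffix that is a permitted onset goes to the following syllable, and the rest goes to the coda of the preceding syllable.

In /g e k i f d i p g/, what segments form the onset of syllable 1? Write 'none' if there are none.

g

The vowels are e, i, i — 3 nuclei, so 3 syllables.
Between /e/ (V1) and /i/ (V2): just /k/ — single C goes to the following onset.
Between /i/ (V2) and /i/ (V3): /fd/ splits as /f/ + /d/ (/d/ is the longest suffix that is a licit onset).
Syllabification: ge.kif.dipg.
Syllable 1 is /ge/: onset /g/, nucleus /e/, coda ∅.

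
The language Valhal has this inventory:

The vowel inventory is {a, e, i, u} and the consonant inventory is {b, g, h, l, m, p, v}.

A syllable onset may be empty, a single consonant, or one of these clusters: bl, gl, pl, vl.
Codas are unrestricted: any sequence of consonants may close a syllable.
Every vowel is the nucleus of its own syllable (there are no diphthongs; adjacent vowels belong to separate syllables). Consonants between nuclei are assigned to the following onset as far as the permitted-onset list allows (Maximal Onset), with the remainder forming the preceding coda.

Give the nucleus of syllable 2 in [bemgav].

a

Nuclei (vowels): e, a → 2 syllables.
The second nucleus (vowel 2 from the left) is /a/.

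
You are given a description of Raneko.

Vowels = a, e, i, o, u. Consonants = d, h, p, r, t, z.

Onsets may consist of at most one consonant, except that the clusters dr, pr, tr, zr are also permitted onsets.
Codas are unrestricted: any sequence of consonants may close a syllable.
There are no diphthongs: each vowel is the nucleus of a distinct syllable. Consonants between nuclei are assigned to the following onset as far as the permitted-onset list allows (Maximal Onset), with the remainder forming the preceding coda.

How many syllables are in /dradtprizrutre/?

4

Vowels present: a, i, u, e; each is a nucleus, giving 4 syllables.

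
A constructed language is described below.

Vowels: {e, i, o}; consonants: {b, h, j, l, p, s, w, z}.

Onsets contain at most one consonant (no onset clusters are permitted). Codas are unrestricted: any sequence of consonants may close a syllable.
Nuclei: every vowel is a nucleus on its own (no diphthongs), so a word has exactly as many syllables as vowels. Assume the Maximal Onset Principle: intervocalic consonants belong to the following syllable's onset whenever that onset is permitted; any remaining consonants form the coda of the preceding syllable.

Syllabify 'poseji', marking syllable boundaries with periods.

The vowels are o, e, i — 3 nuclei, so 3 syllables.
/o…e/ gap (V1→V2): /s/ → onset of the next syllable (single consonants are always licit onsets).
/e…i/ gap (V2→V3): /j/ → onset of the next syllable (single consonants are always licit onsets).

po.se.ji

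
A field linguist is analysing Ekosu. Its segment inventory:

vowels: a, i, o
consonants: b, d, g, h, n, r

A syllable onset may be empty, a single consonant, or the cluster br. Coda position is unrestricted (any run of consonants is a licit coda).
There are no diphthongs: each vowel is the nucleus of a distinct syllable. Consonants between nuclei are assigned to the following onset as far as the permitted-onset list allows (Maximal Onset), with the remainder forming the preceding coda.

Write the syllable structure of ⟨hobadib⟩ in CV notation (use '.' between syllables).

CV.CV.CVC

Vowels present: o, a, i; each is a nucleus, giving 3 syllables.
V1 /o/ – V2 /a/: /b/ is a single consonant, so it becomes the next onset.
V2 /a/ – V3 /i/: just /d/ — single C goes to the following onset.
Syllabification: ho.ba.dib.
Mapping each syllable to C/V: /ho/ → CV, /ba/ → CV, /dib/ → CVC.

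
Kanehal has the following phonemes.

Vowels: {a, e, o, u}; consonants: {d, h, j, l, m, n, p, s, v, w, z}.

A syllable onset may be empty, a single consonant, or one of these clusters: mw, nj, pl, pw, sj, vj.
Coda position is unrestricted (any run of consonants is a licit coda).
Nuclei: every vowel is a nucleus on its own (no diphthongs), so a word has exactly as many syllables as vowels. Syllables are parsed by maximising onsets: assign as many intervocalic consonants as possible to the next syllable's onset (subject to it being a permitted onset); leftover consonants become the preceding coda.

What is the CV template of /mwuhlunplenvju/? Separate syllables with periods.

Vowels present: u, u, e, u; each is a nucleus, giving 4 syllables.
Between /u/ (V1) and /u/ (V2): /hl/ splits as /h/ + /l/ (/l/ is the longest suffix that is a licit onset).
Between /u/ (V2) and /e/ (V3): /npl/ splits as /n/ + /pl/ (/pl/ is the longest suffix that is a licit onset).
Between /e/ (V3) and /u/ (V4): /nvj/ — longest licit onset from the right is /vj/, leaving /n/ as coda.
Syllabification: mwuh.lun.plen.vju.
Mapping each syllable to C/V: /mwuh/ → CCVC, /lun/ → CVC, /plen/ → CCVC, /vju/ → CCV.

CCVC.CVC.CCVC.CCV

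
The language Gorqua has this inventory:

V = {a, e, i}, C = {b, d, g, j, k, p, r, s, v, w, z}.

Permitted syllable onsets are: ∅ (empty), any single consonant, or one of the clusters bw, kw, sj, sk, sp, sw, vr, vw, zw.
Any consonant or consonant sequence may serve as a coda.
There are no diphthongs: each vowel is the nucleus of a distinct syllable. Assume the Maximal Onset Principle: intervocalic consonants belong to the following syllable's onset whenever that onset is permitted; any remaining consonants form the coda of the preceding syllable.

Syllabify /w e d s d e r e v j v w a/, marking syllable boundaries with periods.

weds.de.revj.vwa

Nuclei (vowels): e, e, e, a → 4 syllables.
/e…e/ gap (V1→V2): cluster /dsd/ — the longest permitted-onset suffix is /d/; onset = /d/, preceding coda = /ds/.
/e…e/ gap (V2→V3): /r/ → onset of the next syllable (single consonants are always licit onsets).
/e…a/ gap (V3→V4): /vjvw/; trying suffixes from longest down, /vw/ is the first permitted one, so coda /vj/ | onset /vw/.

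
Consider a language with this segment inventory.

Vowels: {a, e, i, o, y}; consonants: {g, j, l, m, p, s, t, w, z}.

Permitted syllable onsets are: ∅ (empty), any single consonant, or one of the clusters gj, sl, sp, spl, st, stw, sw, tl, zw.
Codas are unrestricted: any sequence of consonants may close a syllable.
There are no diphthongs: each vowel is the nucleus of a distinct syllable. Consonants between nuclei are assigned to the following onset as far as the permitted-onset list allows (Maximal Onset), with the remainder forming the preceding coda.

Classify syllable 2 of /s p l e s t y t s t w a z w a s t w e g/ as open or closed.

Vowels present: e, y, a, a, e; each is a nucleus, giving 5 syllables.
/e…y/ gap (V1→V2): /st/ — entire cluster is a permitted onset → onset /st/, coda ∅.
/y…a/ gap (V2→V3): /tstw/; trying suffixes from longest down, /stw/ is the first permitted one, so coda /t/ | onset /stw/.
/a…a/ gap (V3→V4): cluster /zw/ — /zw/ is itself a permitted onset, so the whole cluster goes right; preceding coda = ∅.
/a…e/ gap (V4→V5): /stw/ — entire cluster is a permitted onset → onset /stw/, coda ∅.
Syllabification: sple.styt.stwa.zwa.stweg.
Syllable 2 is /styt/ with coda /t/, so it is closed.

closed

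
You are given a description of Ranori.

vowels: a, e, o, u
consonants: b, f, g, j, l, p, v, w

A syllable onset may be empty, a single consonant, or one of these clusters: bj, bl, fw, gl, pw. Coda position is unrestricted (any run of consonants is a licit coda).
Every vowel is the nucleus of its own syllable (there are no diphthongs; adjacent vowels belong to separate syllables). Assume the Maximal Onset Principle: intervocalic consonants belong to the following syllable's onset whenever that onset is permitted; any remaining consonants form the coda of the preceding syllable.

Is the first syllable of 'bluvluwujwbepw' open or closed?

Vowels present: u, u, u, e; each is a nucleus, giving 4 syllables.
V1 /u/ – V2 /u/: /vl/; trying suffixes from longest down, /l/ is the first permitted one, so coda /v/ | onset /l/.
V2 /u/ – V3 /u/: /w/ is a single consonant, so it becomes the next onset.
V3 /u/ – V4 /e/: cluster /jwb/ — the longest permitted-onset suffix is /b/; onset = /b/, preceding coda = /jw/.
Putting it together: bluv.lu.wujw.bepw.
Syllable 1 is /bluv/ with coda /v/, so it is closed.

closed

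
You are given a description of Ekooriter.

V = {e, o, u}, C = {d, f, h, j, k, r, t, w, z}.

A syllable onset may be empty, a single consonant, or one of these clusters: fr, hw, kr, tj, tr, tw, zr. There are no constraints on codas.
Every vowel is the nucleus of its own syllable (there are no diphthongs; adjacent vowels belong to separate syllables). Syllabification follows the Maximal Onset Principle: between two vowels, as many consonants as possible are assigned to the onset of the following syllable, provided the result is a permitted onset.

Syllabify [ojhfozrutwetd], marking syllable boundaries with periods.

The vowels are o, o, u, e — 4 nuclei, so 4 syllables.
/o…o/ gap (V1→V2): /jhf/ splits as /jh/ + /f/ (/f/ is the longest suffix that is a licit onset).
/o…u/ gap (V2→V3): /zr/ is a licit onset in full, so it all attaches to the next syllable.
/u…e/ gap (V3→V4): /tw/ — entire cluster is a permitted onset → onset /tw/, coda ∅.

ojh.fo.zru.twetd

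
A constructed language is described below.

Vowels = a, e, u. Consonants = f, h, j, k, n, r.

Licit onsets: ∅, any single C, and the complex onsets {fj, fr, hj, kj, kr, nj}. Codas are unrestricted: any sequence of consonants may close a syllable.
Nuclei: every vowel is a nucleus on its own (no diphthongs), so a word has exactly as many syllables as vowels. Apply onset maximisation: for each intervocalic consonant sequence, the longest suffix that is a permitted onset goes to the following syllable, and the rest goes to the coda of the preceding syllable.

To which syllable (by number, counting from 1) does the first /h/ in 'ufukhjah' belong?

Vowels present: u, u, a; each is a nucleus, giving 3 syllables.
/u…u/ gap (V1→V2): /f/ → onset of the next syllable (single consonants are always licit onsets).
/u…a/ gap (V2→V3): /khj/ — longest licit onset from the right is /hj/, leaving /k/ as coda.
Syllabification: u.fuk.hjah.
The first /h/ is in the onset of syllable 3 (/hjah/).

3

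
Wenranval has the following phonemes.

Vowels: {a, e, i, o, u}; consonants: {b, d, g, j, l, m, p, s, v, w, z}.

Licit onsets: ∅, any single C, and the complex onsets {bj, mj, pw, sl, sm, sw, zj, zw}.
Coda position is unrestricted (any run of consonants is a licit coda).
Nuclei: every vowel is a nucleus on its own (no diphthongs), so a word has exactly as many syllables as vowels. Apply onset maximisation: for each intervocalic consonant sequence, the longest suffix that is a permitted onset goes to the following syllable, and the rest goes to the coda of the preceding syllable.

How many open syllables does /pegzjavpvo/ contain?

1

Nuclei (vowels): e, a, o → 3 syllables.
/e…a/ gap (V1→V2): /gzj/ — longest licit onset from the right is /zj/, leaving /g/ as coda.
/a…o/ gap (V2→V3): /vpv/ — longest licit onset from the right is /v/, leaving /vp/ as coda.
Syllabification: peg.zjavp.vo.
Classifying each syllable: /peg/ (closed), /zjavp/ (closed), /vo/ (open).
Open syllables: 1.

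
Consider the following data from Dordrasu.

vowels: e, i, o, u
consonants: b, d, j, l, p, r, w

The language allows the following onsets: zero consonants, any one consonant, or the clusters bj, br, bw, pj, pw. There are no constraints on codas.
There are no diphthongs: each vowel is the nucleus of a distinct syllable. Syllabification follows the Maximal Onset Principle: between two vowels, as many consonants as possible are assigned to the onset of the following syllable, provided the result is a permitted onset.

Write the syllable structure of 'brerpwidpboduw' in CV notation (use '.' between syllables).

CCVC.CCVCC.CV.CVC

Nuclei (vowels): e, i, o, u → 4 syllables.
V1 /e/ – V2 /i/: /rpw/ — longest licit onset from the right is /pw/, leaving /r/ as coda.
V2 /i/ – V3 /o/: /dpb/ — longest licit onset from the right is /b/, leaving /dp/ as coda.
V3 /o/ – V4 /u/: /d/ → onset of the next syllable (single consonants are always licit onsets).
Syllabification: brer.pwidp.bo.duw.
Mapping each syllable to C/V: /brer/ → CCVC, /pwidp/ → CCVCC, /bo/ → CV, /duw/ → CVC.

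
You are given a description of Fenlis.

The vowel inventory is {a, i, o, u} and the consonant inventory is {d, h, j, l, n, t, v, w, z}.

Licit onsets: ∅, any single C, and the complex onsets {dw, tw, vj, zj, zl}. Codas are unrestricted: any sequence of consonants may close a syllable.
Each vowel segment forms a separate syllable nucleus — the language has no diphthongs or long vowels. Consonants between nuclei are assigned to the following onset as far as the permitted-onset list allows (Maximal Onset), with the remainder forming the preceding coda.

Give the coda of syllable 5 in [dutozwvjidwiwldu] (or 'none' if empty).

Vowels present: u, o, i, i, u; each is a nucleus, giving 5 syllables.
σ1/σ2 boundary: /t/ is a single consonant, so it becomes the next onset.
σ2/σ3 boundary: /zwvj/ splits as /zw/ + /vj/ (/vj/ is the longest suffix that is a licit onset).
σ3/σ4 boundary: /dw/ is a licit onset in full, so it all attaches to the next syllable.
σ4/σ5 boundary: /wld/ — longest licit onset from the right is /d/, leaving /wl/ as coda.
Putting it together: du.tozw.vji.dwiwl.du.
Syllable 5 is /du/: onset /d/, nucleus /u/, coda ∅.

none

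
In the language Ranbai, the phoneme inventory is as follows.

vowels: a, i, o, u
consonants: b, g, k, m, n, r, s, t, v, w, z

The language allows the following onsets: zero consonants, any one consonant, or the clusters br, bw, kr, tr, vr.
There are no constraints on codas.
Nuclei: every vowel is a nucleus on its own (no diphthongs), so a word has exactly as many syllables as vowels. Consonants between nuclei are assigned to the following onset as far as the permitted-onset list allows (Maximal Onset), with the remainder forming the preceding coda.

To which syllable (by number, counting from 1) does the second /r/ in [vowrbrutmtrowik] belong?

Vowels present: o, u, o, i; each is a nucleus, giving 4 syllables.
σ1/σ2 boundary: /wrbr/ splits as /wr/ + /br/ (/br/ is the longest suffix that is a licit onset).
σ2/σ3 boundary: cluster /tmtr/ — the longest permitted-onset suffix is /tr/; onset = /tr/, preceding coda = /tm/.
σ3/σ4 boundary: /w/ is a single consonant, so it becomes the next onset.
Putting it together: vowr.brutm.tro.wik.
The second /r/ is in the onset of syllable 2 (/brutm/).

2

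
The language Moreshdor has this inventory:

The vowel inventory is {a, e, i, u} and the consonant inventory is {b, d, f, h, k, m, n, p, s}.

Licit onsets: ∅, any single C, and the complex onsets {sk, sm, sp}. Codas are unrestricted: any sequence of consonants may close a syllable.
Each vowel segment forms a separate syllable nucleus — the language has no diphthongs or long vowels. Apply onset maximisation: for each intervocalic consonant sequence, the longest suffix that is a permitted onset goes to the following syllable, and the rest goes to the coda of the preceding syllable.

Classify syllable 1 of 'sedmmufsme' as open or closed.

closed

The vowels are e, u, e — 3 nuclei, so 3 syllables.
σ1/σ2 boundary: cluster /dmm/ — the longest permitted-onset suffix is /m/; onset = /m/, preceding coda = /dm/.
σ2/σ3 boundary: /fsm/ — longest licit onset from the right is /sm/, leaving /f/ as coda.
So the parse is sedm.muf.sme.
Syllable 1 is /sedm/ with coda /dm/, so it is closed.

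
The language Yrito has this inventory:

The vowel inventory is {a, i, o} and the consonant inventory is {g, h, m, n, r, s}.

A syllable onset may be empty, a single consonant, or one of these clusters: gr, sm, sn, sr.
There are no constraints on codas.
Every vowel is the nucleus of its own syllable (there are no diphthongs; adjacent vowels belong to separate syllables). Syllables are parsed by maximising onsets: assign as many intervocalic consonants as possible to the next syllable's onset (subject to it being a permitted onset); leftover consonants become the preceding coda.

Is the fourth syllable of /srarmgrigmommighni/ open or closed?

Vowels present: a, i, o, i, i; each is a nucleus, giving 5 syllables.
Between /a/ (V1) and /i/ (V2): /rmgr/; trying suffixes from longest down, /gr/ is the first permitted one, so coda /rm/ | onset /gr/.
Between /i/ (V2) and /o/ (V3): /gm/ splits as /g/ + /m/ (/m/ is the longest suffix that is a licit onset).
Between /o/ (V3) and /i/ (V4): /mm/ splits as /m/ + /m/ (/m/ is the longest suffix that is a licit onset).
Between /i/ (V4) and /i/ (V5): /ghn/ splits as /gh/ + /n/ (/n/ is the longest suffix that is a licit onset).
Syllabification: srarm.grig.mom.migh.ni.
Syllable 4 is /migh/ with coda /gh/, so it is closed.

closed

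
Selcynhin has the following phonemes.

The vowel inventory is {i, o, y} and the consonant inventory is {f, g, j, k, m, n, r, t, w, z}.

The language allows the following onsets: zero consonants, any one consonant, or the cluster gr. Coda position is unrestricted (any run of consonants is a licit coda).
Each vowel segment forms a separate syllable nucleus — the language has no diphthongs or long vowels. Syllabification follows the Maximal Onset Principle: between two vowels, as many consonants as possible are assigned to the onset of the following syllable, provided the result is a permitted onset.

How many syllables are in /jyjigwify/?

Vowels present: y, i, i, y; each is a nucleus, giving 4 syllables.

4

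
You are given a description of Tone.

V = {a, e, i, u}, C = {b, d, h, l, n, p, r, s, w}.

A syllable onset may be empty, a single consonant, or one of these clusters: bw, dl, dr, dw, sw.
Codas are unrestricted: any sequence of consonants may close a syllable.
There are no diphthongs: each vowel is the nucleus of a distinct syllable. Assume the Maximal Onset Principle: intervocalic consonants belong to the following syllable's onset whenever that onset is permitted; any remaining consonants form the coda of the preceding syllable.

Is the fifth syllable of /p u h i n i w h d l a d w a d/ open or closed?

The vowels are u, i, i, a, a — 5 nuclei, so 5 syllables.
/u…i/ gap (V1→V2): /h/ → onset of the next syllable (single consonants are always licit onsets).
/i…i/ gap (V2→V3): just /n/ — single C goes to the following onset.
/i…a/ gap (V3→V4): cluster /whdl/ — the longest permitted-onset suffix is /dl/; onset = /dl/, preceding coda = /wh/.
/a…a/ gap (V4→V5): /dw/ — entire cluster is a permitted onset → onset /dw/, coda ∅.
Putting it together: pu.hi.niwh.dla.dwad.
Syllable 5 is /dwad/ with coda /d/, so it is closed.

closed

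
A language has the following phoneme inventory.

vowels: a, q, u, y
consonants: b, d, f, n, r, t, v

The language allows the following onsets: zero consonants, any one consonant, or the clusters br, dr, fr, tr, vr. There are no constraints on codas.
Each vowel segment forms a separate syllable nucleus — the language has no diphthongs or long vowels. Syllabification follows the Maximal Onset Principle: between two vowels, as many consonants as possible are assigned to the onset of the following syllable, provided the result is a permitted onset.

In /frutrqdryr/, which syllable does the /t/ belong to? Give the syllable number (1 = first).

The vowels are u, q, y — 3 nuclei, so 3 syllables.
Between /u/ (V1) and /q/ (V2): /tr/ is a licit onset in full, so it all attaches to the next syllable.
Between /q/ (V2) and /y/ (V3): /dr/ is a licit onset in full, so it all attaches to the next syllable.
Result: fru.trq.dryr.
The /t/ is in the onset of syllable 2 (/trq/).

2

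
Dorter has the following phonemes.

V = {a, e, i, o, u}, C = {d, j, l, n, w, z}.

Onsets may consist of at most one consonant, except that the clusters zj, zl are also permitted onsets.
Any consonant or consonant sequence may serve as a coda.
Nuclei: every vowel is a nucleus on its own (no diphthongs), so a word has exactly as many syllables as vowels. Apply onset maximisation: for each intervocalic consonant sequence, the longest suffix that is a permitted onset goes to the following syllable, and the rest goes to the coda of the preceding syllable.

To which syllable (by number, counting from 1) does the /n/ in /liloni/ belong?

3

Vowels present: i, o, i; each is a nucleus, giving 3 syllables.
Between /i/ (V1) and /o/ (V2): /l/ is a single consonant, so it becomes the next onset.
Between /o/ (V2) and /i/ (V3): /n/ → onset of the next syllable (single consonants are always licit onsets).
Result: li.lo.ni.
The /n/ is in the onset of syllable 3 (/ni/).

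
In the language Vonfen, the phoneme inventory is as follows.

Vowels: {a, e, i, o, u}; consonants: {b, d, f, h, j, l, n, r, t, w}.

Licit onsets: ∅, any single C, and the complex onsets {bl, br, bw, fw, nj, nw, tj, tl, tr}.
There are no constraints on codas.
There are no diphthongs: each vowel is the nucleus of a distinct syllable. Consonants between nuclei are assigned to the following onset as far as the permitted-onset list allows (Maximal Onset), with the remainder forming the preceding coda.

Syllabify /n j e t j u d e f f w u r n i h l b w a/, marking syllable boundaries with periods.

nje.tju.def.fwur.nihl.bwa

The vowels are e, u, e, u, i, a — 6 nuclei, so 6 syllables.
V1 /e/ – V2 /u/: cluster /tj/ — /tj/ is itself a permitted onset, so the whole cluster goes right; preceding coda = ∅.
V2 /u/ – V3 /e/: just /d/ — single C goes to the following onset.
V3 /e/ – V4 /u/: cluster /ffw/ — the longest permitted-onset suffix is /fw/; onset = /fw/, preceding coda = /f/.
V4 /u/ – V5 /i/: /rn/ splits as /r/ + /n/ (/n/ is the longest suffix that is a licit onset).
V5 /i/ – V6 /a/: /hlbw/ — longest licit onset from the right is /bw/, leaving /hl/ as coda.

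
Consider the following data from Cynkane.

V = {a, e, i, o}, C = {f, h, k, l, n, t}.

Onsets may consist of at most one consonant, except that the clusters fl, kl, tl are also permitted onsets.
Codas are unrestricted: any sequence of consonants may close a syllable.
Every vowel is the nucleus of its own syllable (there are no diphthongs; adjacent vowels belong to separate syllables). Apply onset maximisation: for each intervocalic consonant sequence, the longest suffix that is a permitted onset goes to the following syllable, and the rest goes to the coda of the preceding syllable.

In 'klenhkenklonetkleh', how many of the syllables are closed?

Nuclei (vowels): e, e, o, e, e → 5 syllables.
V1 /e/ – V2 /e/: /nhk/ — longest licit onset from the right is /k/, leaving /nh/ as coda.
V2 /e/ – V3 /o/: /nkl/ splits as /n/ + /kl/ (/kl/ is the longest suffix that is a licit onset).
V3 /o/ – V4 /e/: /n/ → onset of the next syllable (single consonants are always licit onsets).
V4 /e/ – V5 /e/: /tkl/ — longest licit onset from the right is /kl/, leaving /t/ as coda.
Result: klenh.ken.klo.net.kleh.
Classifying each syllable: /klenh/ (closed), /ken/ (closed), /klo/ (open), /net/ (closed), /kleh/ (closed).
Closed syllables: 4.

4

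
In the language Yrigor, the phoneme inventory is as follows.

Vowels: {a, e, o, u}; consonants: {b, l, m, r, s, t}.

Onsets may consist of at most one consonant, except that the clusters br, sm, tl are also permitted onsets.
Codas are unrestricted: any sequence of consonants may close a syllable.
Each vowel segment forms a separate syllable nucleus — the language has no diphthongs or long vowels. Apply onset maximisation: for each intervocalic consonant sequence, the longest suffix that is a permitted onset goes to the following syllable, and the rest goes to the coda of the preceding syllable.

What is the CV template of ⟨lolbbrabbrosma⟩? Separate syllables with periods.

CVCC.CCVC.CCV.CCV

Vowels present: o, a, o, a; each is a nucleus, giving 4 syllables.
V1 /o/ – V2 /a/: cluster /lbbr/ — the longest permitted-onset suffix is /br/; onset = /br/, preceding coda = /lb/.
V2 /a/ – V3 /o/: /bbr/ splits as /b/ + /br/ (/br/ is the longest suffix that is a licit onset).
V3 /o/ – V4 /a/: /sm/ — entire cluster is a permitted onset → onset /sm/, coda ∅.
Putting it together: lolb.brab.bro.sma.
Mapping each syllable to C/V: /lolb/ → CVCC, /brab/ → CCVC, /bro/ → CCV, /sma/ → CCV.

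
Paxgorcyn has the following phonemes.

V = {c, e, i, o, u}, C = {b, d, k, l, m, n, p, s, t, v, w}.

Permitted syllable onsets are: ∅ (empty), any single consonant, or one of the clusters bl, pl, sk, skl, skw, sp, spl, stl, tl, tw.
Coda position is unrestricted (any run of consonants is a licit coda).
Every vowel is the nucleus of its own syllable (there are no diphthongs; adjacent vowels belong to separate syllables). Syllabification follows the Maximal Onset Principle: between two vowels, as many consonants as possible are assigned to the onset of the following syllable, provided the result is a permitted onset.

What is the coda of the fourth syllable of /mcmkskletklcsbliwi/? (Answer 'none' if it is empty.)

none

Vowels present: c, e, c, i, i; each is a nucleus, giving 5 syllables.
Between /c/ (V1) and /e/ (V2): /mkskl/ splits as /mk/ + /skl/ (/skl/ is the longest suffix that is a licit onset).
Between /e/ (V2) and /c/ (V3): /tkl/ — longest licit onset from the right is /l/, leaving /tk/ as coda.
Between /c/ (V3) and /i/ (V4): /sbl/; trying suffixes from longest down, /bl/ is the first permitted one, so coda /s/ | onset /bl/.
Between /i/ (V4) and /i/ (V5): /w/ → onset of the next syllable (single consonants are always licit onsets).
Result: mcmk.skletk.lcs.bli.wi.
Syllable 4 is /bli/: onset /bl/, nucleus /i/, coda ∅.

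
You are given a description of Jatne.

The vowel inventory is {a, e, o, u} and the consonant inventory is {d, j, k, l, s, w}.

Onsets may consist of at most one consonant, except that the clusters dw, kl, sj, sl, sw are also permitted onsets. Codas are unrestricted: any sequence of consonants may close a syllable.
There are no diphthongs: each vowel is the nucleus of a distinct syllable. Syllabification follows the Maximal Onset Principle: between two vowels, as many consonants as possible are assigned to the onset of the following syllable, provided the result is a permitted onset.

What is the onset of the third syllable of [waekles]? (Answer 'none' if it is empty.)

Vowels present: a, e, e; each is a nucleus, giving 3 syllables.
/a…e/ gap (V1→V2): no consonants, so the boundary falls immediately after /a/.
/e…e/ gap (V2→V3): cluster /kl/ — /kl/ is itself a permitted onset, so the whole cluster goes right; preceding coda = ∅.
Result: wa.e.kles.
Syllable 3 is /kles/: onset /kl/, nucleus /e/, coda /s/.

kl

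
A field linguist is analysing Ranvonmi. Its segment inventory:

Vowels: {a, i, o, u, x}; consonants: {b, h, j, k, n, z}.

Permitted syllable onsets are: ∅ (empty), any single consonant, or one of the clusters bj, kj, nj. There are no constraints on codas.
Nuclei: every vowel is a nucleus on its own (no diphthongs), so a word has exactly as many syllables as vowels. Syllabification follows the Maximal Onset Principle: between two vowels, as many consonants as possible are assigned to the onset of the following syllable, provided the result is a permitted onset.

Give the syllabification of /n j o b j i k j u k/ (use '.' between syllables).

njo.bji.kjuk

Nuclei (vowels): o, i, u → 3 syllables.
σ1/σ2 boundary: /bj/ — entire cluster is a permitted onset → onset /bj/, coda ∅.
σ2/σ3 boundary: /kj/ — entire cluster is a permitted onset → onset /kj/, coda ∅.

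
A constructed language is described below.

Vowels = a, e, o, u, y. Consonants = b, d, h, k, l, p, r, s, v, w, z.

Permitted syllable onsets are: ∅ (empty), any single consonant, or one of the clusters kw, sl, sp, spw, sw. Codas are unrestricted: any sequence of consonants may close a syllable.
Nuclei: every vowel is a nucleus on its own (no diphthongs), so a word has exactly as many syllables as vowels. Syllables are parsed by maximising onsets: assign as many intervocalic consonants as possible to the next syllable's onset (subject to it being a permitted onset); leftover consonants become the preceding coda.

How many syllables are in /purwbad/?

Vowels present: u, a; each is a nucleus, giving 2 syllables.

2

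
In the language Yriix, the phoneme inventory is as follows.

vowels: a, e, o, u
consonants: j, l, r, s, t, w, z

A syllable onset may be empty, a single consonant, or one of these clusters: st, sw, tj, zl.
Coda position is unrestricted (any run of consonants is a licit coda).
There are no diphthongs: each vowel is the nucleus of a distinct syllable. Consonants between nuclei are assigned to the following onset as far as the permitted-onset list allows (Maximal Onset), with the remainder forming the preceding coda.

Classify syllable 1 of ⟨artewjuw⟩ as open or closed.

closed

The vowels are a, e, u — 3 nuclei, so 3 syllables.
V1 /a/ – V2 /e/: cluster /rt/ — the longest permitted-onset suffix is /t/; onset = /t/, preceding coda = /r/.
V2 /e/ – V3 /u/: /wj/; trying suffixes from longest down, /j/ is the first permitted one, so coda /w/ | onset /j/.
Result: ar.tew.juw.
Syllable 1 is /ar/ with coda /r/, so it is closed.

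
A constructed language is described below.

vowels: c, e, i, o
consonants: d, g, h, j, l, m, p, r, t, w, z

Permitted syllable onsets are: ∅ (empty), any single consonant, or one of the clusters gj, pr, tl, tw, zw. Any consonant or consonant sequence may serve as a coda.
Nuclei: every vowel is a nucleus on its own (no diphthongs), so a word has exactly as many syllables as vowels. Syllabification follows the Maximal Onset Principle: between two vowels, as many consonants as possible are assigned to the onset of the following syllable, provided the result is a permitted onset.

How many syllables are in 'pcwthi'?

2

Vowels present: c, i; each is a nucleus, giving 2 syllables.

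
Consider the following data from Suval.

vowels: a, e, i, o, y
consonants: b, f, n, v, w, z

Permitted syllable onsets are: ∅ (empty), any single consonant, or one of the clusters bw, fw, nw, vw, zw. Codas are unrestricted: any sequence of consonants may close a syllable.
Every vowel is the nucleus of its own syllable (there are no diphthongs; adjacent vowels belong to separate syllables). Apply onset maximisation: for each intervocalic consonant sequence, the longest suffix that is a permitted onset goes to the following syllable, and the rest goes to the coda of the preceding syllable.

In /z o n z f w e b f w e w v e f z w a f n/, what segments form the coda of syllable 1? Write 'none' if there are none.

nz

The vowels are o, e, e, e, a — 5 nuclei, so 5 syllables.
Between /o/ (V1) and /e/ (V2): /nzfw/ splits as /nz/ + /fw/ (/fw/ is the longest suffix that is a licit onset).
Between /e/ (V2) and /e/ (V3): /bfw/; trying suffixes from longest down, /fw/ is the first permitted one, so coda /b/ | onset /fw/.
Between /e/ (V3) and /e/ (V4): /wv/; trying suffixes from longest down, /v/ is the first permitted one, so coda /w/ | onset /v/.
Between /e/ (V4) and /a/ (V5): /fzw/ — longest licit onset from the right is /zw/, leaving /f/ as coda.
Syllabification: zonz.fweb.fwew.vef.zwafn.
Syllable 1 is /zonz/: onset /z/, nucleus /o/, coda /nz/.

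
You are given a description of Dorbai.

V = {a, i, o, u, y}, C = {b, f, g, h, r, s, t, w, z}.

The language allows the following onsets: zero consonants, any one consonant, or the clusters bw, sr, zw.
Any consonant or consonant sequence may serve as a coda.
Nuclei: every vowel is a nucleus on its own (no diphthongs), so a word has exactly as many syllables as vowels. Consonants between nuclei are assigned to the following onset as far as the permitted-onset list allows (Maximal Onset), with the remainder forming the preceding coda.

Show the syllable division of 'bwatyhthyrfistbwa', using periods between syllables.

bwa.tyht.hyr.fist.bwa

The vowels are a, y, y, i, a — 5 nuclei, so 5 syllables.
Between /a/ (V1) and /y/ (V2): /t/ → onset of the next syllable (single consonants are always licit onsets).
Between /y/ (V2) and /y/ (V3): /hth/ splits as /ht/ + /h/ (/h/ is the longest suffix that is a licit onset).
Between /y/ (V3) and /i/ (V4): /rf/ splits as /r/ + /f/ (/f/ is the longest suffix that is a licit onset).
Between /i/ (V4) and /a/ (V5): /stbw/ — longest licit onset from the right is /bw/, leaving /st/ as coda.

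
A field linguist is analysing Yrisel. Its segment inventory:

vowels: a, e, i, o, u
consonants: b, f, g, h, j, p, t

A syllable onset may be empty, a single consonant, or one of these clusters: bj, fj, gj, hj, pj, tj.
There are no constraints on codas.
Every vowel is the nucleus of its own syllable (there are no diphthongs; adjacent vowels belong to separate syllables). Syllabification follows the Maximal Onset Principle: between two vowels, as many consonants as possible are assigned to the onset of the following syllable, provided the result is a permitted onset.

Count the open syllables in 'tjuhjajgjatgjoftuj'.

1

Vowels present: u, a, a, o, u; each is a nucleus, giving 5 syllables.
/u…a/ gap (V1→V2): cluster /hj/ — /hj/ is itself a permitted onset, so the whole cluster goes right; preceding coda = ∅.
/a…a/ gap (V2→V3): /jgj/ splits as /j/ + /gj/ (/gj/ is the longest suffix that is a licit onset).
/a…o/ gap (V3→V4): /tgj/ — longest licit onset from the right is /gj/, leaving /t/ as coda.
/o…u/ gap (V4→V5): /ft/ — longest licit onset from the right is /t/, leaving /f/ as coda.
Putting it together: tju.hjaj.gjat.gjof.tuj.
Classifying each syllable: /tju/ (open), /hjaj/ (closed), /gjat/ (closed), /gjof/ (closed), /tuj/ (closed).
Open syllables: 1.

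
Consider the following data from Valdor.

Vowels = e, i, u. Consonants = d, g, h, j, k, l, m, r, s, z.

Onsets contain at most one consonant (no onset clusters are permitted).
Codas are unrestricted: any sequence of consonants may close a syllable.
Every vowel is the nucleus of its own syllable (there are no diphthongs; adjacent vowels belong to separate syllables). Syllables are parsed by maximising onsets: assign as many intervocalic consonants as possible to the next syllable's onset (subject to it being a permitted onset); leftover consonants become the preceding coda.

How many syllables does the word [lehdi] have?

2

Vowels present: e, i; each is a nucleus, giving 2 syllables.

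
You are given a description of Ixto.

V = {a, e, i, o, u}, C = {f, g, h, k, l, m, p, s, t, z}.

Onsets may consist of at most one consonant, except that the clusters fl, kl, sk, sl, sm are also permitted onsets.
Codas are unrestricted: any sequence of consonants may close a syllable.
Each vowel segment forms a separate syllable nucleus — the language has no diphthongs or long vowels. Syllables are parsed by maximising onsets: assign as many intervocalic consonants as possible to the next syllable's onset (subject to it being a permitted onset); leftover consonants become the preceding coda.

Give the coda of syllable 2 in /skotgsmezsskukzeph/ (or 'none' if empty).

zs

The vowels are o, e, u, e — 4 nuclei, so 4 syllables.
V1 /o/ – V2 /e/: cluster /tgsm/ — the longest permitted-onset suffix is /sm/; onset = /sm/, preceding coda = /tg/.
V2 /e/ – V3 /u/: cluster /zssk/ — the longest permitted-onset suffix is /sk/; onset = /sk/, preceding coda = /zs/.
V3 /u/ – V4 /e/: /kz/ splits as /k/ + /z/ (/z/ is the longest suffix that is a licit onset).
Result: skotg.smezs.skuk.zeph.
Syllable 2 is /smezs/: onset /sm/, nucleus /e/, coda /zs/.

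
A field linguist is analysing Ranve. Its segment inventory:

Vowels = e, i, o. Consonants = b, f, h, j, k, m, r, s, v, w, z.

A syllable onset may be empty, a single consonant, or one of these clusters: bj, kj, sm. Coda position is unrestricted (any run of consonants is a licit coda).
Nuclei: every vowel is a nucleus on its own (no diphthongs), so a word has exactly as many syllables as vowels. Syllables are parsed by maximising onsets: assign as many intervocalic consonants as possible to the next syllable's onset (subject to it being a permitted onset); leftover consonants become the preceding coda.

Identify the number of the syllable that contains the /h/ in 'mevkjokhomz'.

Nuclei (vowels): e, o, o → 3 syllables.
Between /e/ (V1) and /o/ (V2): /vkj/ splits as /v/ + /kj/ (/kj/ is the longest suffix that is a licit onset).
Between /o/ (V2) and /o/ (V3): cluster /kh/ — the longest permitted-onset suffix is /h/; onset = /h/, preceding coda = /k/.
So the parse is mev.kjok.homz.
The /h/ is in the onset of syllable 3 (/homz/).

3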